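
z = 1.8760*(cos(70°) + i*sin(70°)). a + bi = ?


a = 1.8760*cos(70°) = 1.8760*0.342 = 0.6416
b = 1.8760*sin(70°) = 1.8760*0.9397 = 1.7629

0.6416 + 1.7629i


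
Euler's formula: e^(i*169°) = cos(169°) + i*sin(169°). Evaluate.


cos(169°) = -0.9816
sin(169°) = 0.1908

e^(i*169°) = -0.9816 + 0.1908i


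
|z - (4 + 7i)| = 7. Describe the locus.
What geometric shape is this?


|z - z0| = r is a circle with center z0 and radius r.
Center = (4, 7), radius = 7

Circle with center (4, 7) and radius 7


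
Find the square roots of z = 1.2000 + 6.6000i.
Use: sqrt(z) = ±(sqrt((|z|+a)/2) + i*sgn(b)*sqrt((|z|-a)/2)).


|z| = sqrt(1.44+43.56) = 6.7082
sqrt((|z|+a)/2) = sqrt((6.7082+1.2)/2) = sqrt(3.9541) = 1.9885
sqrt((|z|-a)/2) = sqrt((6.7082-1.2)/2) = sqrt(2.7541) = 1.6595

±(1.9885 + 1.6595i) i.e. 1.9885 + 1.6595i and -1.9885 - 1.6595i


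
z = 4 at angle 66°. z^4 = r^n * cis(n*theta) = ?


r^4 = 4^4 = 256
n*theta = 4*66° = 264° = 264° (mod 360)
a = 256*cos(264°) = -26.7593
b = 256*sin(264°) = -254.5976

256 cis(264°) = -26.7593 - 254.5976i


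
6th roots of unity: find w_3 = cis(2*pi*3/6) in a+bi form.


Angle = 360*3/6 = 180°
a = cos(180°) = -1.0000
b = sin(180°) = 0

-1.0000 + 0i


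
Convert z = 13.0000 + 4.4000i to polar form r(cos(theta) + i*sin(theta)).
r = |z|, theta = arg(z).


r = sqrt(169+19.36) = sqrt(188.36) = 13.7244
theta = atan2(4.4, 13) = 18.6990 degrees

r = 13.7244, theta = 18.6990 degrees


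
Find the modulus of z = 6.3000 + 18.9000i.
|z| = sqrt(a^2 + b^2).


|z| = sqrt(6.3^2 + 18.9^2) = sqrt(39.69 + 357.21) = sqrt(396.9) = 19.9223

|z| = 19.9223


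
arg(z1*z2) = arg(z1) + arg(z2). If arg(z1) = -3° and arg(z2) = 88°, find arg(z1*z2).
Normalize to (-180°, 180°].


arg(z1*z2) = -3° + 88° = 85°
Normalized to (-180°, 180°]: 85°

85°


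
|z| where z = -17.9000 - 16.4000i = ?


|z| = sqrt((-17.9)^2 + (-16.4)^2) = sqrt(320.41 + 268.96) = sqrt(589.37) = 24.2769

|z| = 24.2769


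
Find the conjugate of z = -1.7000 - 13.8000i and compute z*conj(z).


z_bar = -1.7000 + 13.8000i
z*z_bar = (-1.7)^2 + (-13.8)^2 = 2.89 + 190.44 = 193.33

z_bar = -1.7000 + 13.8000i, z*z_bar = 193.33


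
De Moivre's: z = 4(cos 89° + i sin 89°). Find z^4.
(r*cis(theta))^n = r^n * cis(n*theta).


r^4 = 4^4 = 256
n*theta = 4*89° = 356° = 356° (mod 360)
a = 256*cos(356°) = 255.3764
b = 256*sin(356°) = -17.8577

256 cis(356°) = 255.3764 - 17.8577i


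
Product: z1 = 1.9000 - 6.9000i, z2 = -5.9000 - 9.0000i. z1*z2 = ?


Real = 1.9*(-5.9) - (-6.9)*(-9) = -11.21 - 62.1 = -73.31
Imag = 1.9*(-9) - (5.9)*(-6.9) = -17.1 + 40.71 = 23.61

-73.3100 + 23.6100i


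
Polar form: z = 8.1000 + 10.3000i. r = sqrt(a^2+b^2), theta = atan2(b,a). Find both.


r = sqrt(65.61+106.09) = sqrt(171.7) = 13.1034
theta = atan2(10.3, 8.1) = 51.8182 degrees

r = 13.1034, theta = 51.8182 degrees


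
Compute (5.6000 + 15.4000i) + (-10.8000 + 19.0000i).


Real: 5.6 - 10.8 = -5.2
Imag: 15.4 + 19 = 34.4

-5.2000 + 34.4000i


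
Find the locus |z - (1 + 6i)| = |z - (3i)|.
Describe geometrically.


Equal distances means the locus is the perpendicular bisector of z1 and z2.
Midpoint = ((1+0)/2, (6+3)/2) = (0.5000, 4.5000)

Perpendicular bisector through (0.5000, 4.5000)


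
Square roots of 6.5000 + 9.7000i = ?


|z| = sqrt(42.25+94.09) = 11.6765
sqrt((|z|+a)/2) = sqrt((11.6765+6.5)/2) = sqrt(9.0882) = 3.0147
sqrt((|z|-a)/2) = sqrt((11.6765-6.5)/2) = sqrt(2.5882) = 1.6088

±(3.0147 + 1.6088i) i.e. 3.0147 + 1.6088i and -3.0147 - 1.6088i


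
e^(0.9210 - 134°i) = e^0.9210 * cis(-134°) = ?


e^0.9210 = 2.5118
cos(-134°) = -0.69466
sin(-134°) = -0.71934
Real = 2.5118*(-0.69466) = -1.7448
Imag = 2.5118*(-0.71934) = -1.8068

-1.7448 - 1.8068i


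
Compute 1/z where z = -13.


|z|^2 = 169+0 = 169
1/z = (-13 - 0i)/169

1/z = -0.0769 + 0i


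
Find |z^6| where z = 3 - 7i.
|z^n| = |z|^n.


|z| = sqrt(9+49) = sqrt(58) = 7.6158
|z^6| = |z|^6 = (sqrt(58))^6 = 58^3 = 195112

|z^6| = 195112


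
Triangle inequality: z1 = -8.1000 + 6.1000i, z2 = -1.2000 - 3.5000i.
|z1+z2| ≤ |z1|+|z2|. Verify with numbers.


|z1| = sqrt((-8.1)^2 + 6.1^2) = sqrt(102.82) = 10.1400
|z2| = sqrt((-1.2)^2 + (-3.5)^2) = sqrt(13.69) = 3.7000
z1+z2 = -9.3000 + 2.6000i
|z1+z2| = sqrt(93.25) = 9.6566
|z1|+|z2| = 10.1400 + 3.7000 = 13.8400

|z1+z2| = 9.6566 ≤ |z1|+|z2| = 13.8400 (verified)


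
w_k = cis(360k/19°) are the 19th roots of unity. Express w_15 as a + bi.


Angle = 360*15/19 = 284.2105°
a = cos(284.2105°) = 0.2455
b = sin(284.2105°) = -0.9694

0.2455 - 0.9694i


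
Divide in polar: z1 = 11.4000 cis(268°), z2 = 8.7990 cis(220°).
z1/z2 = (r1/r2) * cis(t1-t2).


r = 11.4000 / 8.7990 = 1.2956
theta = 268° - 220° = 48° = 48° (mod 360)

1.2956 cis(48°)


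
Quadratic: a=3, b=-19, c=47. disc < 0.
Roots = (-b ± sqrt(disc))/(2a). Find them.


disc = (-19)^2 - 4*3*47 = 361 - 564 = -203
sqrt(|disc|) = sqrt(203) = 14.2478
Real part = 19/(2*3) = 3.1667
Imag part = 14.2478/(2*3) = 2.3746

3.1667 ± 2.3746i


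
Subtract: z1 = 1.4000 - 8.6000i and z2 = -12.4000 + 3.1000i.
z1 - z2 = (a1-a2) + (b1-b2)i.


Real: 1.4 + 12.4 = 13.8
Imag: -8.6 - 3.1 = -11.7

13.8000 - 11.7000i


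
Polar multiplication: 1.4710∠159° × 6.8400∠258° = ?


r = 1.4710 * 6.8400 = 10.0616
theta = 159° + 258° = 417° = 57° (mod 360)

10.0616 cis(57°)


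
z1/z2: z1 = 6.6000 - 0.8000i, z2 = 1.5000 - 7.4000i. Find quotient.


Conjugate of z2 = 1.5000 + 7.4000i
Numerator: (6.6000 - 0.8000i)(1.5000 + 7.4000i) = 15.8200 + 47.6400i
Denominator: 1.5^2 + (-7.4)^2 = 57.01
Result = (15.8200 + 47.6400i)/57.01

0.2775 + 0.8356i


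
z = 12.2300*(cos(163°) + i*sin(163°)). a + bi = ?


a = 12.2300*cos(163°) = 12.2300*(-0.956305) = -11.6956
b = 12.2300*sin(163°) = 12.2300*0.29237 = 3.5757

-11.6956 + 3.5757i


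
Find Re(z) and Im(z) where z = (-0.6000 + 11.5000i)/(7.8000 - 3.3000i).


Multiply by conjugate: (-0.6000 + 11.5000i)(7.8000 + 3.3000i) / (7.8^2 + (-3.3)^2)
Numerator real = -0.6*7.8 + 11.5*(-3.3) = -42.63
Numerator imag = 11.5*7.8 - (-0.6)*(-3.3) = 87.72
Denominator = 71.73
Re(z) = -42.63/71.73 = -0.5943
Im(z) = 87.72/71.73 = 1.2229

Re(z) = -0.5943, Im(z) = 1.2229


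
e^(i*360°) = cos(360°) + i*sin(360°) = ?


cos(360°) = 1.0000
sin(360°) = 0

e^(i*360°) = 1.0000 + 0i


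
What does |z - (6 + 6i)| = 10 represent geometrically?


|z - z0| = r is a circle with center z0 and radius r.
Center = (6, 6), radius = 10

Circle with center (6, 6) and radius 10


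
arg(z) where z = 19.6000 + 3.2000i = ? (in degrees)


Re = 19.6, Im = 3.2
arg = atan2(3.2, 19.6) = 9.2726 degrees

arg(z) = 9.2726 degrees


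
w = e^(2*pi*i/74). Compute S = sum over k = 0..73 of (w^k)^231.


The roots are w_k = w^k with w = e^(2*pi*i/74), and (w^k)^231 = (w^231)^k.
So S = 1 + u + u^2 + ... + u^(73) with u = w^231.
231 = 3*74 + 9, so 231 is not a multiple of 74: u = (w^74)^3 * w^9 = w^9 ≠ 1 (w is a primitive 74th root), while u^74 = (w^74)^231 = 1.
Geometric series: S = (1 - u^74)/(1 - u) = (1 - 1)/(1 - u) = 0

S = 0


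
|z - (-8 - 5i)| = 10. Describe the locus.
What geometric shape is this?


|z - z0| = r is a circle with center z0 and radius r.
Center = (-8, -5), radius = 10

Circle with center (-8, -5) and radius 10


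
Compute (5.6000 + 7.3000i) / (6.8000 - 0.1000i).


Conjugate of z2 = 6.8000 + 0.1000i
Numerator: (5.6000 + 7.3000i)(6.8000 + 0.1000i) = 37.3500 + 50.2000i
Denominator: 6.8^2 + (-0.1)^2 = 46.25
Result = (37.3500 + 50.2000i)/46.25

0.8076 + 1.0854i


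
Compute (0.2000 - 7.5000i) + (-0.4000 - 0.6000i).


Real: 0.2 - 0.4 = -0.2
Imag: -7.5 - 0.6 = -8.1

-0.2000 - 8.1000i


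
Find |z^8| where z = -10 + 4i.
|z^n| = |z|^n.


|z| = sqrt(100+16) = sqrt(116) = 10.7703
|z^8| = |z|^8 = (sqrt(116))^8 = 116^4 = 181063936

|z^8| = 181063936


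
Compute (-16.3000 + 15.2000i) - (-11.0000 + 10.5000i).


Real: -16.3 + 11 = -5.3
Imag: 15.2 - 10.5 = 4.7

-5.3000 + 4.7000i


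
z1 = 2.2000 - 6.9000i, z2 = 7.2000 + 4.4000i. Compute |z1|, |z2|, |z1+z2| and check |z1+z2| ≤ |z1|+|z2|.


|z1| = sqrt(2.2^2 + (-6.9)^2) = sqrt(52.45) = 7.2422
|z2| = sqrt(7.2^2 + 4.4^2) = sqrt(71.2) = 8.4380
z1+z2 = 9.4000 - 2.5000i
|z1+z2| = sqrt(94.61) = 9.7268
|z1|+|z2| = 7.2422 + 8.4380 = 15.6802

|z1+z2| = 9.7268 ≤ |z1|+|z2| = 15.6802 (verified)


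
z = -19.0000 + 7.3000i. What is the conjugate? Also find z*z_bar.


z_bar = -19.0000 - 7.3000i
z*z_bar = (-19)^2 + 7.3^2 = 361 + 53.29 = 414.29

z_bar = -19.0000 - 7.3000i, z*z_bar = 414.29


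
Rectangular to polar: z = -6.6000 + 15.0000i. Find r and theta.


r = sqrt(43.56+225) = sqrt(268.56) = 16.3878
theta = atan2(15, -6.6) = 113.7495 degrees

r = 16.3878, theta = 113.7495 degrees


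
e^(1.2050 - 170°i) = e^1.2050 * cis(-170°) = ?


e^1.2050 = 3.3368
cos(-170°) = -0.9848
sin(-170°) = -0.17365
Real = 3.3368*(-0.9848) = -3.2861
Imag = 3.3368*(-0.17365) = -0.5794

-3.2861 - 0.5794i


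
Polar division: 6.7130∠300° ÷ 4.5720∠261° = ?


r = 6.7130 / 4.5720 = 1.4683
theta = 300° - 261° = 39° = 39° (mod 360)

1.4683 cis(39°)


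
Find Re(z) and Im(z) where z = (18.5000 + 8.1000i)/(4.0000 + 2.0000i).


Multiply by conjugate: (18.5000 + 8.1000i)(4.0000 - 2.0000i) / (4^2 + 2^2)
Numerator real = 18.5*4 + 8.1*2 = 90.2
Numerator imag = 8.1*4 - 18.5*2 = -4.6
Denominator = 20
Re(z) = 90.2/20 = 4.5100
Im(z) = -4.6/20 = -0.2300

Re(z) = 4.5100, Im(z) = -0.2300


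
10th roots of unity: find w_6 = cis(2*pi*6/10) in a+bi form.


Angle = 360*6/10 = 216°
a = cos(216°) = -0.8090
b = sin(216°) = -0.5878

-0.8090 - 0.5878i


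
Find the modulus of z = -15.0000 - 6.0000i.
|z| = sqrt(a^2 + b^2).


|z| = sqrt((-15)^2 + (-6)^2) = sqrt(225 + 36) = sqrt(261) = 16.1555

|z| = 16.1555


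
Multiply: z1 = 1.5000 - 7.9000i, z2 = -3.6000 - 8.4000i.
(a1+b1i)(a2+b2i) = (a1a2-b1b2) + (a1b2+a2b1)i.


Real = 1.5*(-3.6) - (-7.9)*(-8.4) = -5.4 - 66.36 = -71.76
Imag = 1.5*(-8.4) - (3.6)*(-7.9) = -12.6 + 28.44 = 15.84

-71.7600 + 15.8400i


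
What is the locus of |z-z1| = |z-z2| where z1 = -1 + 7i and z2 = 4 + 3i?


Equal distances means the locus is the perpendicular bisector of z1 and z2.
Midpoint = ((-1+4)/2, (7+3)/2) = (1.5000, 5.0000)

Perpendicular bisector through (1.5000, 5.0000)


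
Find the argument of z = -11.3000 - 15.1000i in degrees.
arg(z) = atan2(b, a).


Re = -11.3, Im = -15.1
arg = atan2(-15.1, -11.3) = -126.8091 degrees

arg(z) = -126.8091 degrees


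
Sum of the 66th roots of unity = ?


The sum of all 66th roots of unity is 0.
Geometric series: (1 - w^66)/(1 - w) = (1-1)/(1-w) = 0 since w^66 = 1, w ≠ 1.
Alternatively: coefficient of z^65 in z^66 - 1 is 0.

0


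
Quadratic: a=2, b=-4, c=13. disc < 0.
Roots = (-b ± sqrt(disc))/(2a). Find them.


disc = (-4)^2 - 4*2*13 = 16 - 104 = -88
sqrt(|disc|) = sqrt(88) = 9.3808
Real part = 4/(2*2) = 1.0000
Imag part = 9.3808/(2*2) = 2.3452

1.0000 ± 2.3452i


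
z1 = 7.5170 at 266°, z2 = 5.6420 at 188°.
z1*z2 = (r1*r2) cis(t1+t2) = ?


r = 7.5170 * 5.6420 = 42.4109
theta = 266° + 188° = 454° = 94° (mod 360)

42.4109 cis(94°)


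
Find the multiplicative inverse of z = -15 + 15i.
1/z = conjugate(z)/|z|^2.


|z|^2 = 225+225 = 450
1/z = (-15 - 15i)/450

1/z = -0.0333 - 0.0333i


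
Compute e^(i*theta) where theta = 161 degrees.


cos(161°) = -0.9455
sin(161°) = 0.3256

e^(i*161°) = -0.9455 + 0.3256i


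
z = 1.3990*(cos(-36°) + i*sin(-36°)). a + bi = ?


a = 1.3990*cos(-36°) = 1.3990*0.809 = 1.1318
b = 1.3990*sin(-36°) = 1.3990*(-0.5878) = -0.8223

1.1318 - 0.8223i


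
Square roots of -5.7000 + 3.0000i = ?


|z| = sqrt(32.49+9) = 6.4413
sqrt((|z|+a)/2) = sqrt((6.4413+(-5.7))/2) = sqrt(0.3706) = 0.6088
sqrt((|z|-a)/2) = sqrt((6.4413-(-5.7))/2) = sqrt(6.0706) = 2.4639

±(0.6088 + 2.4639i) i.e. 0.6088 + 2.4639i and -0.6088 - 2.4639i


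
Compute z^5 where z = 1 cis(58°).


r^5 = 1^5 = 1
n*theta = 5*58° = 290° = 290° (mod 360)
a = 1*cos(290°) = 0.3420
b = 1*sin(290°) = -0.9397

1 cis(290°) = 0.3420 - 0.9397i


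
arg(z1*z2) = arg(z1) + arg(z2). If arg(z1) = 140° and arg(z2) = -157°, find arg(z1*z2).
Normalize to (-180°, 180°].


arg(z1*z2) = 140° - 157° = -17°
Normalized to (-180°, 180°]: -17°

-17°


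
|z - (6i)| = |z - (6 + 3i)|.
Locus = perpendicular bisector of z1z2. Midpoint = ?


Equal distances means the locus is the perpendicular bisector of z1 and z2.
Midpoint = ((0+6)/2, (6+3)/2) = (3.0000, 4.5000)

Perpendicular bisector through (3.0000, 4.5000)


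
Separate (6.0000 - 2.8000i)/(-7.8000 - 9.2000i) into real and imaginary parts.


Multiply by conjugate: (6.0000 - 2.8000i)(-7.8000 + 9.2000i) / ((-7.8)^2 + (-9.2)^2)
Numerator real = 6*(-7.8) - (2.8)*(-9.2) = -21.04
Numerator imag = -2.8*(-7.8) - 6*(-9.2) = 77.04
Denominator = 145.48
Re(z) = -21.04/145.48 = -0.1446
Im(z) = 77.04/145.48 = 0.5296

Re(z) = -0.1446, Im(z) = 0.5296


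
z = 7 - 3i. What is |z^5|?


|z| = sqrt(49+9) = sqrt(58) = 7.6158
|z^5| = |z|^5 = (sqrt(58))^5 = 58^2 * sqrt(58) = 3364*sqrt(58)

|z^5| = 3364*sqrt(58) ≈ 25619.4607


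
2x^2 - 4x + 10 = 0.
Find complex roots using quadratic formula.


disc = (-4)^2 - 4*2*10 = 16 - 80 = -64
sqrt(|disc|) = sqrt(64) = 8.0000
Real part = 4/(2*2) = 1.0000
Imag part = 8.0000/(2*2) = 2.0000

1.0000 ± 2.0000i


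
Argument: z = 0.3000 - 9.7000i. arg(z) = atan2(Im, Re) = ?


Re = 0.3, Im = -9.7
arg = atan2(-9.7, 0.3) = -88.2285 degrees

arg(z) = -88.2285 degrees


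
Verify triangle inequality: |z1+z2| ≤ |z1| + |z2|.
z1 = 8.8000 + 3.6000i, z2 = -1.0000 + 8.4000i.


|z1| = sqrt(8.8^2 + 3.6^2) = sqrt(90.4) = 9.5079
|z2| = sqrt((-1)^2 + 8.4^2) = sqrt(71.56) = 8.4593
z1+z2 = 7.8000 + 12.0000i
|z1+z2| = sqrt(204.84) = 14.3122
|z1|+|z2| = 9.5079 + 8.4593 = 17.9672

|z1+z2| = 14.3122 ≤ |z1|+|z2| = 17.9672 (verified)


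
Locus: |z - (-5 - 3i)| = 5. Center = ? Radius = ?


|z - z0| = r is a circle with center z0 and radius r.
Center = (-5, -3), radius = 5

Circle with center (-5, -3) and radius 5


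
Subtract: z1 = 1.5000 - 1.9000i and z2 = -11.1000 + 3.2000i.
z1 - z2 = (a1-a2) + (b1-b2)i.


Real: 1.5 + 11.1 = 12.6
Imag: -1.9 - 3.2 = -5.1

12.6000 - 5.1000i


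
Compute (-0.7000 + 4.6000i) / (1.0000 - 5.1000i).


Conjugate of z2 = 1.0000 + 5.1000i
Numerator: (-0.7000 + 4.6000i)(1.0000 + 5.1000i) = -24.1600 + 1.0300i
Denominator: 1^2 + (-5.1)^2 = 27.01
Result = (-24.1600 + 1.0300i)/27.01

-0.8945 + 0.0381i


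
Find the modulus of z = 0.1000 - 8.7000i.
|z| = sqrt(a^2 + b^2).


|z| = sqrt(0.1^2 + (-8.7)^2) = sqrt(0.01 + 75.69) = sqrt(75.7) = 8.7006

|z| = 8.7006


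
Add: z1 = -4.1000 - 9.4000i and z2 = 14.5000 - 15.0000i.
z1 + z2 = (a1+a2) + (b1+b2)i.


Real: -4.1 + 14.5 = 10.4
Imag: -9.4 - 15 = -24.4

10.4000 - 24.4000i


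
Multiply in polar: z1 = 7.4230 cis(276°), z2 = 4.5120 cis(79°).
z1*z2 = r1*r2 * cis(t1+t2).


r = 7.4230 * 4.5120 = 33.4926
theta = 276° + 79° = 355° = 355° (mod 360)

33.4926 cis(355°)


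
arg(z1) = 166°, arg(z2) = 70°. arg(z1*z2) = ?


arg(z1*z2) = 166° + 70° = 236°
Normalized to (-180°, 180°]: -124°

-124°


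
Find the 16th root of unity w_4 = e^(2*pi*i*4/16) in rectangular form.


Angle = 360*4/16 = 90°
a = cos(90°) = 0
b = sin(90°) = 1.0000

0 + 1.0000i


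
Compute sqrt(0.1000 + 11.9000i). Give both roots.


|z| = sqrt(0.01+141.61) = 11.9004
sqrt((|z|+a)/2) = sqrt((11.9004+0.1)/2) = sqrt(6.0002) = 2.4495
sqrt((|z|-a)/2) = sqrt((11.9004-0.1)/2) = sqrt(5.9002) = 2.4290

±(2.4495 + 2.4290i) i.e. 2.4495 + 2.4290i and -2.4495 - 2.4290i


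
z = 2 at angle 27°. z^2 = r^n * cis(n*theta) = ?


r^2 = 2^2 = 4
n*theta = 2*27° = 54° = 54° (mod 360)
a = 4*cos(54°) = 2.3511
b = 4*sin(54°) = 3.2361

4 cis(54°) = 2.3511 + 3.2361i


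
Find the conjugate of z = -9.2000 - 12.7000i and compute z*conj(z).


z_bar = -9.2000 + 12.7000i
z*z_bar = (-9.2)^2 + (-12.7)^2 = 84.64 + 161.29 = 245.93

z_bar = -9.2000 + 12.7000i, z*z_bar = 245.93


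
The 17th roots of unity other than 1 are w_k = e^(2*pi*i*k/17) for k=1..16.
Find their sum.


With w = e^(2*pi*i/17), all 17 of the 17th roots of unity w^0 = 1, w, ..., w^(16) sum to 0: 1 + w + ... + w^(16) = (1 - w^17)/(1 - w) = 0 since w^17 = 1, w ≠ 1.
Removing the root 1: w + w^2 + ... + w^(16) = 0 - 1 = -1

Sum = -1


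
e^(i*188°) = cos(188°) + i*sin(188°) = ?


cos(188°) = -0.9903
sin(188°) = -0.1392

e^(i*188°) = -0.9903 - 0.1392i


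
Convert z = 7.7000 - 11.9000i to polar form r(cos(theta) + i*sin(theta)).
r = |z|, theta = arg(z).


r = sqrt(59.29+141.61) = sqrt(200.9) = 14.1739
theta = atan2(-11.9, 7.7) = -57.0948 degrees

r = 14.1739, theta = -57.0948 degrees


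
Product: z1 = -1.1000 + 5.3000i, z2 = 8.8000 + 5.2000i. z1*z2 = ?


Real = -1.1*8.8 - 5.3*5.2 = -9.68 - 27.56 = -37.24
Imag = -1.1*5.2 + 8.8*5.3 = -5.72 + 46.64 = 40.92

-37.2400 + 40.9200i


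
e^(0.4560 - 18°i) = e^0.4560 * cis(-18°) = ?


e^0.4560 = 1.57775
cos(-18°) = 0.95106
sin(-18°) = -0.30902
Real = 1.57775*0.95106 = 1.5005
Imag = 1.57775*(-0.30902) = -0.4876

1.5005 - 0.4876i


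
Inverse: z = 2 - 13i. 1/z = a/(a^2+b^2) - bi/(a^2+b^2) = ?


|z|^2 = 4+169 = 173
1/z = (2 + 13i)/173

1/z = 0.0116 + 0.0751i


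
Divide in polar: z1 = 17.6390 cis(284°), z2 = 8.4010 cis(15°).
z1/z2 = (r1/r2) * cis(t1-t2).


r = 17.6390 / 8.4010 = 2.0996
theta = 284° - 15° = 269° = 269° (mod 360)

2.0996 cis(269°)


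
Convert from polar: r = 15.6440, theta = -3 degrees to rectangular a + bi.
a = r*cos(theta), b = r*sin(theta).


a = 15.6440*cos(-3°) = 15.6440*0.99863 = 15.6226
b = 15.6440*sin(-3°) = 15.6440*(-0.052336) = -0.8187

15.6226 - 0.8187i


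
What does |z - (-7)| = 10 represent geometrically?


|z - z0| = r is a circle with center z0 and radius r.
Center = (-7, 0), radius = 10

Circle with center (-7, 0) and radius 10


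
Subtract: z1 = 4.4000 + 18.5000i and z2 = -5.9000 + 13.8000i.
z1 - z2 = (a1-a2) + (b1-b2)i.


Real: 4.4 + 5.9 = 10.3
Imag: 18.5 - 13.8 = 4.7

10.3000 + 4.7000i


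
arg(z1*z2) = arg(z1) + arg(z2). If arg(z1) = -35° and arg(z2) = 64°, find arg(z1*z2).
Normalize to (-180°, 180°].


arg(z1*z2) = -35° + 64° = 29°
Normalized to (-180°, 180°]: 29°

29°


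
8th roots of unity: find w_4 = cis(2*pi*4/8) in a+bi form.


Angle = 360*4/8 = 180°
a = cos(180°) = -1.0000
b = sin(180°) = 0

-1.0000 + 0i


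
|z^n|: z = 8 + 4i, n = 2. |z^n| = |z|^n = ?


|z| = sqrt(64+16) = sqrt(80) = 8.9443
|z^2| = |z|^2 = (sqrt(80))^2 = 80

|z^2| = 80


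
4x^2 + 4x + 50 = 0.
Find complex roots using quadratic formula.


disc = 4^2 - 4*4*50 = 16 - 800 = -784
sqrt(|disc|) = sqrt(784) = 28.0000
Real part = -4/(2*4) = -0.5000
Imag part = 28.0000/(2*4) = 3.5000

-0.5000 ± 3.5000i


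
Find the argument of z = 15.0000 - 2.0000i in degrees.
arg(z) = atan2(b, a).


Re = 15, Im = -2
arg = atan2(-2, 15) = -7.5946 degrees

arg(z) = -7.5946 degrees


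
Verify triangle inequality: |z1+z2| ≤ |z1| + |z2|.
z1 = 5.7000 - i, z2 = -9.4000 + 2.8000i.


|z1| = sqrt(5.7^2 + (-1)^2) = sqrt(33.49) = 5.7871
|z2| = sqrt((-9.4)^2 + 2.8^2) = sqrt(96.2) = 9.8082
z1+z2 = -3.7000 + 1.8000i
|z1+z2| = sqrt(16.93) = 4.1146
|z1|+|z2| = 5.7871 + 9.8082 = 15.5953

|z1+z2| = 4.1146 ≤ |z1|+|z2| = 15.5953 (verified)


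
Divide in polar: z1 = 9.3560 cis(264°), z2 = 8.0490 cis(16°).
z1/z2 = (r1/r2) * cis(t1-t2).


r = 9.3560 / 8.0490 = 1.1624
theta = 264° - 16° = 248° = 248° (mod 360)

1.1624 cis(248°)


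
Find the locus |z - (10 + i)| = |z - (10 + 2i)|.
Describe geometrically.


Equal distances means the locus is the perpendicular bisector of z1 and z2.
Midpoint = ((10+10)/2, (1+2)/2) = (10.0000, 1.5000)

Perpendicular bisector through (10.0000, 1.5000)


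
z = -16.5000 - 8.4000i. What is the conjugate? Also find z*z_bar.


z_bar = -16.5000 + 8.4000i
z*z_bar = (-16.5)^2 + (-8.4)^2 = 272.25 + 70.56 = 342.81

z_bar = -16.5000 + 8.4000i, z*z_bar = 342.81


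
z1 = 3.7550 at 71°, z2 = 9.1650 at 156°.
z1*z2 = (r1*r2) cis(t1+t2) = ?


r = 3.7550 * 9.1650 = 34.4146
theta = 71° + 156° = 227° = 227° (mod 360)

34.4146 cis(227°)


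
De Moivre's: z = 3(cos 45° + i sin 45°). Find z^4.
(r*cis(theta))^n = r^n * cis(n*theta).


r^4 = 3^4 = 81
n*theta = 4*45° = 180° = 180° (mod 360)
a = 81*cos(180°) = -81.0000
b = 81*sin(180°) = 0

81 cis(180°) = -81.0000 + 0i


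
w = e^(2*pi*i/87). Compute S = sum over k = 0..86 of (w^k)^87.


The roots are w_k = w^k with w = e^(2*pi*i/87), and (w^k)^87 = (w^87)^k.
So S = 1 + u + u^2 + ... + u^(86) with u = w^87.
87 = 1*87 + 0, so 87 is a multiple of 87 and u = (w^87)^1 = 1.
Every one of the 87 terms equals 1: S = 87

S = 87


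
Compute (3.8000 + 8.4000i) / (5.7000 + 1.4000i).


Conjugate of z2 = 5.7000 - 1.4000i
Numerator: (3.8000 + 8.4000i)(5.7000 - 1.4000i) = 33.4200 + 42.5600i
Denominator: 5.7^2 + 1.4^2 = 34.45
Result = (33.4200 + 42.5600i)/34.45

0.9701 + 1.2354i


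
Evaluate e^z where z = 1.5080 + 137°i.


e^1.5080 = 4.5177
cos(137°) = -0.73135
sin(137°) = 0.682
Real = 4.5177*(-0.73135) = -3.3040
Imag = 4.5177*0.682 = 3.0811

-3.3040 + 3.0811i


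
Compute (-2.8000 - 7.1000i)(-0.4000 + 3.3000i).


Real = -2.8*(-0.4) - (-7.1)*3.3 = 1.12 - (-23.43) = 24.55
Imag = -2.8*3.3 - (0.4)*(-7.1) = -9.24 + 2.84 = -6.4

24.5500 - 6.4000i


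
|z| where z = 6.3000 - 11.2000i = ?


|z| = sqrt(6.3^2 + (-11.2)^2) = sqrt(39.69 + 125.44) = sqrt(165.13) = 12.8503

|z| = 12.8503


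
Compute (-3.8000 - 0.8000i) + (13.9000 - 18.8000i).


Real: -3.8 + 13.9 = 10.1
Imag: -0.8 - 18.8 = -19.6

10.1000 - 19.6000i


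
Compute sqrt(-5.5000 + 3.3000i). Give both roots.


|z| = sqrt(30.25+10.89) = 6.4140
sqrt((|z|+a)/2) = sqrt((6.4140+(-5.5))/2) = sqrt(0.4570) = 0.6760
sqrt((|z|-a)/2) = sqrt((6.4140-(-5.5))/2) = sqrt(5.9570) = 2.4407

±(0.6760 + 2.4407i) i.e. 0.6760 + 2.4407i and -0.6760 - 2.4407i


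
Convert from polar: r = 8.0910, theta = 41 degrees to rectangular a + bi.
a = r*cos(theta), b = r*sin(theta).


a = 8.0910*cos(41°) = 8.0910*0.75471 = 6.1064
b = 8.0910*sin(41°) = 8.0910*0.65606 = 5.3082

6.1064 + 5.3082i


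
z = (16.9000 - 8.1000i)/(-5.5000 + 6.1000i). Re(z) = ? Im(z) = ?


Multiply by conjugate: (16.9000 - 8.1000i)(-5.5000 - 6.1000i) / ((-5.5)^2 + 6.1^2)
Numerator real = 16.9*(-5.5) - (8.1)*6.1 = -142.36
Numerator imag = -8.1*(-5.5) - 16.9*6.1 = -58.54
Denominator = 67.46
Re(z) = -142.36/67.46 = -2.1103
Im(z) = -58.54/67.46 = -0.8678

Re(z) = -2.1103, Im(z) = -0.8678


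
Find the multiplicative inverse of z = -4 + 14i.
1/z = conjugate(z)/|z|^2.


|z|^2 = 16+196 = 212
1/z = (-4 - 14i)/212

1/z = -0.0189 - 0.0660i


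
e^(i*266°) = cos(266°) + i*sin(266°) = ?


cos(266°) = -0.0698
sin(266°) = -0.9976

e^(i*266°) = -0.0698 - 0.9976i


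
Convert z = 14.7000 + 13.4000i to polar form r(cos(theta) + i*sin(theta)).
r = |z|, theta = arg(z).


r = sqrt(216.09+179.56) = sqrt(395.65) = 19.8910
theta = atan2(13.4, 14.7) = 42.3512 degrees

r = 19.8910, theta = 42.3512 degrees


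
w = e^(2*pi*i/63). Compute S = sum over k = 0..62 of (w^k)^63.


The roots are w_k = w^k with w = e^(2*pi*i/63), and (w^k)^63 = (w^63)^k.
So S = 1 + u + u^2 + ... + u^(62) with u = w^63.
63 = 1*63 + 0, so 63 is a multiple of 63 and u = (w^63)^1 = 1.
Every one of the 63 terms equals 1: S = 63

S = 63


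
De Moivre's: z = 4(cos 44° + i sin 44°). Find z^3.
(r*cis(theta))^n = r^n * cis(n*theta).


r^3 = 4^3 = 64
n*theta = 3*44° = 132° = 132° (mod 360)
a = 64*cos(132°) = -42.8244
b = 64*sin(132°) = 47.5613

64 cis(132°) = -42.8244 + 47.5613i


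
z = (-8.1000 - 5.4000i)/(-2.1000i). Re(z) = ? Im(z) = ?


Multiply by conjugate: (-8.1000 - 5.4000i)(2.1000i) / (0^2 + (-2.1)^2)
Numerator real = -8.1*0 - (5.4)*(-2.1) = 11.34
Numerator imag = -5.4*0 - (-8.1)*(-2.1) = -17.01
Denominator = 4.41
Re(z) = 11.34/4.41 = 2.5714
Im(z) = -17.01/4.41 = -3.8571

Re(z) = 2.5714, Im(z) = -3.8571


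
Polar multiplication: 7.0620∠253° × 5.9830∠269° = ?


r = 7.0620 * 5.9830 = 42.2519
theta = 253° + 269° = 522° = 162° (mod 360)

42.2519 cis(162°)


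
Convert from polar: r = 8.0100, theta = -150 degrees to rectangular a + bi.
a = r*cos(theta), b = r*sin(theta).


a = 8.0100*cos(-150°) = 8.0100*(-0.86603) = -6.9369
b = 8.0100*sin(-150°) = 8.0100*(-0.5) = -4.0050

-6.9369 - 4.0050i


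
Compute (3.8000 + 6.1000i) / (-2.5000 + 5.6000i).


Conjugate of z2 = -2.5000 - 5.6000i
Numerator: (3.8000 + 6.1000i)(-2.5000 - 5.6000i) = 24.6600 - 36.5300i
Denominator: (-2.5)^2 + 5.6^2 = 37.61
Result = (24.6600 - 36.5300i)/37.61

0.6557 - 0.9713i


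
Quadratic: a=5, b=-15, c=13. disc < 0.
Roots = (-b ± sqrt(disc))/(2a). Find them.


disc = (-15)^2 - 4*5*13 = 225 - 260 = -35
sqrt(|disc|) = sqrt(35) = 5.9161
Real part = 15/(2*5) = 1.5000
Imag part = 5.9161/(2*5) = 0.5916

1.5000 ± 0.5916i


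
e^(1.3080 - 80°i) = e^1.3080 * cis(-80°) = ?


e^1.3080 = 3.6988
cos(-80°) = 0.17365
sin(-80°) = -0.9848
Real = 3.6988*0.17365 = 0.6423
Imag = 3.6988*(-0.9848) = -3.6426

0.6423 - 3.6426i


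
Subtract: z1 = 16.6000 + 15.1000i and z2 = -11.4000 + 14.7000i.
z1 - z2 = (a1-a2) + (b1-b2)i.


Real: 16.6 + 11.4 = 28
Imag: 15.1 - 14.7 = 0.4

28.0000 + 0.4000i


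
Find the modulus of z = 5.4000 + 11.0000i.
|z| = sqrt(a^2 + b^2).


|z| = sqrt(5.4^2 + 11^2) = sqrt(29.16 + 121) = sqrt(150.16) = 12.2540

|z| = 12.2540


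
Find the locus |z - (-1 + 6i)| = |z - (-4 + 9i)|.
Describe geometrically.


Equal distances means the locus is the perpendicular bisector of z1 and z2.
Midpoint = ((-1+(-4))/2, (6+9)/2) = (-2.5000, 7.5000)

Perpendicular bisector through (-2.5000, 7.5000)


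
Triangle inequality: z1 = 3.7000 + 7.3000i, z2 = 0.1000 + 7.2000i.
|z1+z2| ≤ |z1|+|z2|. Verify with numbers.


|z1| = sqrt(3.7^2 + 7.3^2) = sqrt(66.98) = 8.1841
|z2| = sqrt(0.1^2 + 7.2^2) = sqrt(51.85) = 7.2007
z1+z2 = 3.8000 + 14.5000i
|z1+z2| = sqrt(224.69) = 14.9897
|z1|+|z2| = 8.1841 + 7.2007 = 15.3848

|z1+z2| = 14.9897 ≤ |z1|+|z2| = 15.3848 (verified)


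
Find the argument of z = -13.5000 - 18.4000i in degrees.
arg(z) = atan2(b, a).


Re = -13.5, Im = -18.4
arg = atan2(-18.4, -13.5) = -126.2673 degrees

arg(z) = -126.2673 degrees


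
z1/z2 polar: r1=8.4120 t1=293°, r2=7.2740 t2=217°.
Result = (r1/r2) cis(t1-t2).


r = 8.4120 / 7.2740 = 1.1564
theta = 293° - 217° = 76° = 76° (mod 360)

1.1564 cis(76°)


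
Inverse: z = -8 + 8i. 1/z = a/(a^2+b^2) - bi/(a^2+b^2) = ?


|z|^2 = 64+64 = 128
1/z = (-8 - 8i)/128

1/z = -0.0625 - 0.0625i


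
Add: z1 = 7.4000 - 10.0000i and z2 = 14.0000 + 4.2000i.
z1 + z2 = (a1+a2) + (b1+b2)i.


Real: 7.4 + 14 = 21.4
Imag: -10 + 4.2 = -5.8

21.4000 - 5.8000i


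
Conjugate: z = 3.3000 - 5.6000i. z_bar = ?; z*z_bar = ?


z_bar = 3.3000 + 5.6000i
z*z_bar = 3.3^2 + (-5.6)^2 = 10.89 + 31.36 = 42.25

z_bar = 3.3000 + 5.6000i, z*z_bar = 42.25


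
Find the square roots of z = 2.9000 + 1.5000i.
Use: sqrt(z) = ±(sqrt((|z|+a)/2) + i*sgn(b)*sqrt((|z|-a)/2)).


|z| = sqrt(8.41+2.25) = 3.2650
sqrt((|z|+a)/2) = sqrt((3.2650+2.9)/2) = sqrt(3.0825) = 1.7557
sqrt((|z|-a)/2) = sqrt((3.2650-2.9)/2) = sqrt(0.1825) = 0.4272

±(1.7557 + 0.4272i) i.e. 1.7557 + 0.4272i and -1.7557 - 0.4272i


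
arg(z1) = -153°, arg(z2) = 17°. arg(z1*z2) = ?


arg(z1*z2) = -153° + 17° = -136°
Normalized to (-180°, 180°]: -136°

-136°


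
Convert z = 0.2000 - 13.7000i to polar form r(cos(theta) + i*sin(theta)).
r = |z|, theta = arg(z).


r = sqrt(0.04+187.69) = sqrt(187.73) = 13.7015
theta = atan2(-13.7, 0.2) = -89.1636 degrees

r = 13.7015, theta = -89.1636 degrees


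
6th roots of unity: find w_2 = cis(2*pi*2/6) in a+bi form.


Angle = 360*2/6 = 120°
a = cos(120°) = -0.5000
b = sin(120°) = 0.8660

-0.5000 + 0.8660i


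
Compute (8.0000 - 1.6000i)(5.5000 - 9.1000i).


Real = 8*5.5 - (-1.6)*(-9.1) = 44 - 14.56 = 29.44
Imag = 8*(-9.1) + 5.5*(-1.6) = -72.8 - (8.8) = -81.6

29.4400 - 81.6000i


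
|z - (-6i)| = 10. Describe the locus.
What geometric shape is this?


|z - z0| = r is a circle with center z0 and radius r.
Center = (0, -6), radius = 10

Circle with center (0, -6) and radius 10


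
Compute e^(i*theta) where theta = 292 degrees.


cos(292°) = 0.3746
sin(292°) = -0.9272

e^(i*292°) = 0.3746 - 0.9272i


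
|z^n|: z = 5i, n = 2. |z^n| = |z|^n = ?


|z| = sqrt(0+25) = sqrt(25) = 5
|z^2| = |z|^2 = 5^2 = 25

|z^2| = 25


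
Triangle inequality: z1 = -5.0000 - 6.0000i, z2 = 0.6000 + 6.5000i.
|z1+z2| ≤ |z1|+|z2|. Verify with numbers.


|z1| = sqrt((-5)^2 + (-6)^2) = sqrt(61) = 7.8102
|z2| = sqrt(0.6^2 + 6.5^2) = sqrt(42.61) = 6.5276
z1+z2 = -4.4000 + 0.5000i
|z1+z2| = sqrt(19.61) = 4.4283
|z1|+|z2| = 7.8102 + 6.5276 = 14.3378

|z1+z2| = 4.4283 ≤ |z1|+|z2| = 14.3378 (verified)


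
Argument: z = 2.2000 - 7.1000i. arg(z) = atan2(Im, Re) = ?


Re = 2.2, Im = -7.1
arg = atan2(-7.1, 2.2) = -72.7839 degrees

arg(z) = -72.7839 degrees


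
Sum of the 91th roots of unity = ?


The sum of all 91th roots of unity is 0.
Geometric series: (1 - w^91)/(1 - w) = (1-1)/(1-w) = 0 since w^91 = 1, w ≠ 1.
Alternatively: coefficient of z^90 in z^91 - 1 is 0.

0


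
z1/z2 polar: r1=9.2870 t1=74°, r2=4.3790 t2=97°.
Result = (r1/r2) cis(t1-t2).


r = 9.2870 / 4.3790 = 2.1208
theta = 74° - 97° = -23° = 337° (mod 360)

2.1208 cis(337°)


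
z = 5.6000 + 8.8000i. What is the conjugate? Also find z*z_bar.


z_bar = 5.6000 - 8.8000i
z*z_bar = 5.6^2 + 8.8^2 = 31.36 + 77.44 = 108.8

z_bar = 5.6000 - 8.8000i, z*z_bar = 108.8


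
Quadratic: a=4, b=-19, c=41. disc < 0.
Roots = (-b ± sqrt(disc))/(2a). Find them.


disc = (-19)^2 - 4*4*41 = 361 - 656 = -295
sqrt(|disc|) = sqrt(295) = 17.1756
Real part = 19/(2*4) = 2.3750
Imag part = 17.1756/(2*4) = 2.1469

2.3750 ± 2.1469i


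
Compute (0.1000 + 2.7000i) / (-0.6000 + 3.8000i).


Conjugate of z2 = -0.6000 - 3.8000i
Numerator: (0.1000 + 2.7000i)(-0.6000 - 3.8000i) = 10.2000 - 2.0000i
Denominator: (-0.6)^2 + 3.8^2 = 14.8
Result = (10.2000 - 2.0000i)/14.8

0.6892 - 0.1351i


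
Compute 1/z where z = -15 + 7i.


|z|^2 = 225+49 = 274
1/z = (-15 - 7i)/274

1/z = -0.0547 - 0.0255i


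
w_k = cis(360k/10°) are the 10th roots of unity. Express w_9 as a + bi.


Angle = 360*9/10 = 324°
a = cos(324°) = 0.8090
b = sin(324°) = -0.5878

0.8090 - 0.5878i


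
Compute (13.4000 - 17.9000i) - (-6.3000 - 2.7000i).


Real: 13.4 + 6.3 = 19.7
Imag: -17.9 + 2.7 = -15.2

19.7000 - 15.2000i


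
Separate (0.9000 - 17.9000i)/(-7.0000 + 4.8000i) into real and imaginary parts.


Multiply by conjugate: (0.9000 - 17.9000i)(-7.0000 - 4.8000i) / ((-7)^2 + 4.8^2)
Numerator real = 0.9*(-7) - (17.9)*4.8 = -92.22
Numerator imag = -17.9*(-7) - 0.9*4.8 = 120.98
Denominator = 72.04
Re(z) = -92.22/72.04 = -1.2801
Im(z) = 120.98/72.04 = 1.6793

Re(z) = -1.2801, Im(z) = 1.6793


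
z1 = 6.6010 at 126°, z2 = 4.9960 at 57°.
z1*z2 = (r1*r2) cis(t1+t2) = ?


r = 6.6010 * 4.9960 = 32.9786
theta = 126° + 57° = 183° = 183° (mod 360)

32.9786 cis(183°)


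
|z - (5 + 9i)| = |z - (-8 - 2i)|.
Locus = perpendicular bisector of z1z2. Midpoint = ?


Equal distances means the locus is the perpendicular bisector of z1 and z2.
Midpoint = ((5+(-8))/2, (9+(-2))/2) = (-1.5000, 3.5000)

Perpendicular bisector through (-1.5000, 3.5000)


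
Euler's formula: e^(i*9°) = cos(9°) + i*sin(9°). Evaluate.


cos(9°) = 0.9877
sin(9°) = 0.1564

e^(i*9°) = 0.9877 + 0.1564i


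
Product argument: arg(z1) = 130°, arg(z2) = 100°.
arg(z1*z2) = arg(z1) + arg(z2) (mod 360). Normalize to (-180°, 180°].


arg(z1*z2) = 130° + 100° = 230°
Normalized to (-180°, 180°]: -130°

-130°


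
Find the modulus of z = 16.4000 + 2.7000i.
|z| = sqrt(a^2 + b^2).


|z| = sqrt(16.4^2 + 2.7^2) = sqrt(268.96 + 7.29) = sqrt(276.25) = 16.6208

|z| = 16.6208


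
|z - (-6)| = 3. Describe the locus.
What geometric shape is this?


|z - z0| = r is a circle with center z0 and radius r.
Center = (-6, 0), radius = 3

Circle with center (-6, 0) and radius 3


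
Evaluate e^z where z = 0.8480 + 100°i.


e^0.8480 = 2.3350
cos(100°) = -0.17365
sin(100°) = 0.9848
Real = 2.3350*(-0.17365) = -0.4055
Imag = 2.3350*0.9848 = 2.2995

-0.4055 + 2.2995i


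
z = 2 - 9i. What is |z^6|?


|z| = sqrt(4+81) = sqrt(85) = 9.2195
|z^6| = |z|^6 = (sqrt(85))^6 = 85^3 = 614125

|z^6| = 614125


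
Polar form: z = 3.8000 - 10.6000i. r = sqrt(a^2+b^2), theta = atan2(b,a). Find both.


r = sqrt(14.44+112.36) = sqrt(126.8) = 11.2606
theta = atan2(-10.6, 3.8) = -70.2777 degrees

r = 11.2606, theta = -70.2777 degrees


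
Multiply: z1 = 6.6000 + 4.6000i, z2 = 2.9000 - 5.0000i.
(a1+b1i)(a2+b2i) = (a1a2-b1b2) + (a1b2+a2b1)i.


Real = 6.6*2.9 - 4.6*(-5) = 19.14 - (-23) = 42.14
Imag = 6.6*(-5) + 2.9*4.6 = -33 + 13.34 = -19.66

42.1400 - 19.6600i


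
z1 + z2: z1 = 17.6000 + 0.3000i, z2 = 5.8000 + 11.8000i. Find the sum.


Real: 17.6 + 5.8 = 23.4
Imag: 0.3 + 11.8 = 12.1

23.4000 + 12.1000i


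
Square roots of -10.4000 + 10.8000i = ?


|z| = sqrt(108.16+116.64) = 14.9933
sqrt((|z|+a)/2) = sqrt((14.9933+(-10.4))/2) = sqrt(2.2967) = 1.5155
sqrt((|z|-a)/2) = sqrt((14.9933-(-10.4))/2) = sqrt(12.6967) = 3.5632

±(1.5155 + 3.5632i) i.e. 1.5155 + 3.5632i and -1.5155 - 3.5632i


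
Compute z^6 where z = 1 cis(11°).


r^6 = 1^6 = 1
n*theta = 6*11° = 66° = 66° (mod 360)
a = 1*cos(66°) = 0.4067
b = 1*sin(66°) = 0.9135

1 cis(66°) = 0.4067 + 0.9135i


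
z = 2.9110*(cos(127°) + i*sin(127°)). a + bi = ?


a = 2.9110*cos(127°) = 2.9110*(-0.60182) = -1.7519
b = 2.9110*sin(127°) = 2.9110*0.79864 = 2.3248

-1.7519 + 2.3248i


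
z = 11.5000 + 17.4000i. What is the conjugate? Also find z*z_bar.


z_bar = 11.5000 - 17.4000i
z*z_bar = 11.5^2 + 17.4^2 = 132.25 + 302.76 = 435.01

z_bar = 11.5000 - 17.4000i, z*z_bar = 435.01


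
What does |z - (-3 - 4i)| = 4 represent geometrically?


|z - z0| = r is a circle with center z0 and radius r.
Center = (-3, -4), radius = 4

Circle with center (-3, -4) and radius 4


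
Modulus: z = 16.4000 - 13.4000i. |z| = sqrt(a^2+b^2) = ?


|z| = sqrt(16.4^2 + (-13.4)^2) = sqrt(268.96 + 179.56) = sqrt(448.52) = 21.1783

|z| = 21.1783


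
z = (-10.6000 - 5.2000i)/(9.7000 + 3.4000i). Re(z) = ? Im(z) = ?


Multiply by conjugate: (-10.6000 - 5.2000i)(9.7000 - 3.4000i) / (9.7^2 + 3.4^2)
Numerator real = -10.6*9.7 - (5.2)*3.4 = -120.5
Numerator imag = -5.2*9.7 - (-10.6)*3.4 = -14.4
Denominator = 105.65
Re(z) = -120.5/105.65 = -1.1406
Im(z) = -14.4/105.65 = -0.1363

Re(z) = -1.1406, Im(z) = -0.1363


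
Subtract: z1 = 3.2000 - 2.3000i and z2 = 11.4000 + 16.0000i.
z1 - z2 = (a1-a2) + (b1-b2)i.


Real: 3.2 - 11.4 = -8.2
Imag: -2.3 - 16 = -18.3

-8.2000 - 18.3000i


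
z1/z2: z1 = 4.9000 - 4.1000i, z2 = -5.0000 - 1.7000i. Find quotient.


Conjugate of z2 = -5.0000 + 1.7000i
Numerator: (4.9000 - 4.1000i)(-5.0000 + 1.7000i) = -17.5300 + 28.8300i
Denominator: (-5)^2 + (-1.7)^2 = 27.89
Result = (-17.5300 + 28.8300i)/27.89

-0.6285 + 1.0337i


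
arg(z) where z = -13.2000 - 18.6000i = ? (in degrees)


Re = -13.2, Im = -18.6
arg = atan2(-18.6, -13.2) = -125.3625 degrees

arg(z) = -125.3625 degrees


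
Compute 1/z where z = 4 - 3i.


|z|^2 = 16+9 = 25
1/z = (4 + 3i)/25

1/z = 0.1600 + 0.1200i


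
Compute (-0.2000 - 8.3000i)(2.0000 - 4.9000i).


Real = -0.2*2 - (-8.3)*(-4.9) = -0.4 - 40.67 = -41.07
Imag = -0.2*(-4.9) + 2*(-8.3) = 0.98 - (16.6) = -15.62

-41.0700 - 15.6200i


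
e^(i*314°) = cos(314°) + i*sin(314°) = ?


cos(314°) = 0.6947
sin(314°) = -0.7193

e^(i*314°) = 0.6947 - 0.7193i


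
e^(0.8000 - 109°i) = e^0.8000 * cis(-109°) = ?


e^0.8000 = 2.2255
cos(-109°) = -0.3256
sin(-109°) = -0.94552
Real = 2.2255*(-0.3256) = -0.7246
Imag = 2.2255*(-0.94552) = -2.1043

-0.7246 - 2.1043i


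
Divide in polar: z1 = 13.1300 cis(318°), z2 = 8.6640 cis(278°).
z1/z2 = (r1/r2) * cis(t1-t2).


r = 13.1300 / 8.6640 = 1.5155
theta = 318° - 278° = 40° = 40° (mod 360)

1.5155 cis(40°)


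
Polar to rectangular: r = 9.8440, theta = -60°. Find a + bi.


a = 9.8440*cos(-60°) = 9.8440*0.5 = 4.9220
b = 9.8440*sin(-60°) = 9.8440*(-0.86603) = -8.5252

4.9220 - 8.5252i


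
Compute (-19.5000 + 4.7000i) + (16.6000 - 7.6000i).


Real: -19.5 + 16.6 = -2.9
Imag: 4.7 - 7.6 = -2.9

-2.9000 - 2.9000i


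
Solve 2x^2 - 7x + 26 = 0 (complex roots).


disc = (-7)^2 - 4*2*26 = 49 - 208 = -159
sqrt(|disc|) = sqrt(159) = 12.6095
Real part = 7/(2*2) = 1.7500
Imag part = 12.6095/(2*2) = 3.1524

1.7500 ± 3.1524i


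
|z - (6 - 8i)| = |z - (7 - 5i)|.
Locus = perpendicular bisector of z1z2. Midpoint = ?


Equal distances means the locus is the perpendicular bisector of z1 and z2.
Midpoint = ((6+7)/2, (-8+(-5))/2) = (6.5000, -6.5000)

Perpendicular bisector through (6.5000, -6.5000)


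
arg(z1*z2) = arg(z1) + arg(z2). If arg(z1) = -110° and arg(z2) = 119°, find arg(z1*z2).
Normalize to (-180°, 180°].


arg(z1*z2) = -110° + 119° = 9°
Normalized to (-180°, 180°]: 9°

9°


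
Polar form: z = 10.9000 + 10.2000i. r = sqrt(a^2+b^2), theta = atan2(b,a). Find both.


r = sqrt(118.81+104.04) = sqrt(222.85) = 14.9282
theta = atan2(10.2, 10.9) = 43.0999 degrees

r = 14.9282, theta = 43.0999 degrees


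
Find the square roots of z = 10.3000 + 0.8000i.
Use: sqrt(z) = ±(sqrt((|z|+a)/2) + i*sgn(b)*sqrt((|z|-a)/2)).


|z| = sqrt(106.09+0.64) = 10.3310
sqrt((|z|+a)/2) = sqrt((10.3310+10.3)/2) = sqrt(10.3155) = 3.2118
sqrt((|z|-a)/2) = sqrt((10.3310-10.3)/2) = sqrt(0.0155) = 0.1245

±(3.2118 + 0.1245i) i.e. 3.2118 + 0.1245i and -3.2118 - 0.1245i


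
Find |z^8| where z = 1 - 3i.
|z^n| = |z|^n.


|z| = sqrt(1+9) = sqrt(10) = 3.1623
|z^8| = |z|^8 = (sqrt(10))^8 = 10^4 = 10000

|z^8| = 10000


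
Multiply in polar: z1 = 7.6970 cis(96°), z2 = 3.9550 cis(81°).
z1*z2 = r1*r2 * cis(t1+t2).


r = 7.6970 * 3.9550 = 30.4416
theta = 96° + 81° = 177° = 177° (mod 360)

30.4416 cis(177°)


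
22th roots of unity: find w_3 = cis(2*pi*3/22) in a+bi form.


Angle = 360*3/22 = 49.0909°
a = cos(49.0909°) = 0.6549
b = sin(49.0909°) = 0.7557

0.6549 + 0.7557i


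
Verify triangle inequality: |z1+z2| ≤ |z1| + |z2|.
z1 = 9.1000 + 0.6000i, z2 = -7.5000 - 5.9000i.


|z1| = sqrt(9.1^2 + 0.6^2) = sqrt(83.17) = 9.1198
|z2| = sqrt((-7.5)^2 + (-5.9)^2) = sqrt(91.06) = 9.5425
z1+z2 = 1.6000 - 5.3000i
|z1+z2| = sqrt(30.65) = 5.5362
|z1|+|z2| = 9.1198 + 9.5425 = 18.6623

|z1+z2| = 5.5362 ≤ |z1|+|z2| = 18.6623 (verified)


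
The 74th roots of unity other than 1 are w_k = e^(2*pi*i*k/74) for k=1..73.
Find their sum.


With w = e^(2*pi*i/74), all 74 of the 74th roots of unity w^0 = 1, w, ..., w^(73) sum to 0: 1 + w + ... + w^(73) = (1 - w^74)/(1 - w) = 0 since w^74 = 1, w ≠ 1.
Removing the root 1: w + w^2 + ... + w^(73) = 0 - 1 = -1

Sum = -1


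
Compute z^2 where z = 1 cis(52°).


r^2 = 1^2 = 1
n*theta = 2*52° = 104° = 104° (mod 360)
a = 1*cos(104°) = -0.2419
b = 1*sin(104°) = 0.9703

1 cis(104°) = -0.2419 + 0.9703i


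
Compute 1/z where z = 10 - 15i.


|z|^2 = 100+225 = 325
1/z = (10 + 15i)/325

1/z = 0.0308 + 0.0462i


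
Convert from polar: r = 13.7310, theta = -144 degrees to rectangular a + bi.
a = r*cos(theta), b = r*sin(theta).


a = 13.7310*cos(-144°) = 13.7310*(-0.809017) = -11.1086
b = 13.7310*sin(-144°) = 13.7310*(-0.58779) = -8.0709

-11.1086 - 8.0709i
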